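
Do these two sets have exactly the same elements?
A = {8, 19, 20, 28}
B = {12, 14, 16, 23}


Two sets are equal iff they have exactly the same elements.
A = {8, 19, 20, 28}
B = {12, 14, 16, 23}
Differences: {8, 12, 14, 16, 19, 20, 23, 28}
A ≠ B

No, A ≠ B


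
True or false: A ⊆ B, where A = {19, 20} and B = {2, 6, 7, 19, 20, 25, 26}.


A ⊆ B means every element of A is in B.
All elements of A are in B.
So A ⊆ B.

Yes, A ⊆ B


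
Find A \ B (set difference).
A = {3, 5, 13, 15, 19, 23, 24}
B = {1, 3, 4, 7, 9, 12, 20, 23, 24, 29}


A \ B = elements in A but not in B
A = {3, 5, 13, 15, 19, 23, 24}
B = {1, 3, 4, 7, 9, 12, 20, 23, 24, 29}
Remove from A any elements in B
A \ B = {5, 13, 15, 19}

A \ B = {5, 13, 15, 19}


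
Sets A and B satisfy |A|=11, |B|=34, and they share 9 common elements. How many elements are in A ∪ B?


|A ∪ B| = |A| + |B| - |A ∩ B|
= 11 + 34 - 9
= 36

|A ∪ B| = 36


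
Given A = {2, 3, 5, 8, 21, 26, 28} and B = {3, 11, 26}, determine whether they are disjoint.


Disjoint means A ∩ B = ∅.
A ∩ B = {3, 26}
A ∩ B ≠ ∅, so A and B are NOT disjoint.

No, A and B are not disjoint (A ∩ B = {3, 26})


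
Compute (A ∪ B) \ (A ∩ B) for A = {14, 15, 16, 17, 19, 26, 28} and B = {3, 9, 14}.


A △ B = (A \ B) ∪ (B \ A) = elements in exactly one of A or B
A \ B = {15, 16, 17, 19, 26, 28}
B \ A = {3, 9}
A △ B = {3, 9, 15, 16, 17, 19, 26, 28}

A △ B = {3, 9, 15, 16, 17, 19, 26, 28}


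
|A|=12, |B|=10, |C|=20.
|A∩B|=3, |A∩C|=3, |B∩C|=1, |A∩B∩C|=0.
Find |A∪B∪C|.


|A∪B∪C| = |A|+|B|+|C| - |A∩B|-|A∩C|-|B∩C| + |A∩B∩C|
= 12+10+20 - 3-3-1 + 0
= 42 - 7 + 0
= 35

|A ∪ B ∪ C| = 35


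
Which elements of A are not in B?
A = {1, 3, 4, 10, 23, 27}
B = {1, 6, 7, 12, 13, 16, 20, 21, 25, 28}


A \ B = elements in A but not in B
A = {1, 3, 4, 10, 23, 27}
B = {1, 6, 7, 12, 13, 16, 20, 21, 25, 28}
Remove from A any elements in B
A \ B = {3, 4, 10, 23, 27}

A \ B = {3, 4, 10, 23, 27}


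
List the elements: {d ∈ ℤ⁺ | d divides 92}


Checking each candidate:
Condition: positive divisors of 92
Result = {1, 2, 4, 23, 46, 92}

{1, 2, 4, 23, 46, 92}


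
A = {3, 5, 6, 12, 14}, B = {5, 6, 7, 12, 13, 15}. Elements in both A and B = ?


A = {3, 5, 6, 12, 14}
B = {5, 6, 7, 12, 13, 15}
Region: in both A and B
Elements: {5, 6, 12}

Elements in both A and B: {5, 6, 12}


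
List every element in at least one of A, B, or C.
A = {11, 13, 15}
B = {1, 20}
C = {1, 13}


A ∪ B = {1, 11, 13, 15, 20}
(A ∪ B) ∪ C = {1, 11, 13, 15, 20}

A ∪ B ∪ C = {1, 11, 13, 15, 20}


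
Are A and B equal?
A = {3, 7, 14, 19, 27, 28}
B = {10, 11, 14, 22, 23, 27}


Two sets are equal iff they have exactly the same elements.
A = {3, 7, 14, 19, 27, 28}
B = {10, 11, 14, 22, 23, 27}
Differences: {3, 7, 10, 11, 19, 22, 23, 28}
A ≠ B

No, A ≠ B


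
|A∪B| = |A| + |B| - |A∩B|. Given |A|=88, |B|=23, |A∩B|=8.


|A ∪ B| = |A| + |B| - |A ∩ B|
= 88 + 23 - 8
= 103

|A ∪ B| = 103


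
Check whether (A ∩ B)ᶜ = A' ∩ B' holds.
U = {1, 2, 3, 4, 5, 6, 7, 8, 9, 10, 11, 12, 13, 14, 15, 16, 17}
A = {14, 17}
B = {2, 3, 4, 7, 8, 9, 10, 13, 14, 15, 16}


LHS: A ∩ B = {14}
(A ∩ B)' = U \ (A ∩ B) = {1, 2, 3, 4, 5, 6, 7, 8, 9, 10, 11, 12, 13, 15, 16, 17}
A' = {1, 2, 3, 4, 5, 6, 7, 8, 9, 10, 11, 12, 13, 15, 16}, B' = {1, 5, 6, 11, 12, 17}
Claimed RHS: A' ∩ B' = {1, 5, 6, 11, 12}
Identity is INVALID: LHS = {1, 2, 3, 4, 5, 6, 7, 8, 9, 10, 11, 12, 13, 15, 16, 17} but the RHS claimed here equals {1, 5, 6, 11, 12}. The correct form is (A ∩ B)' = A' ∪ B'.

Identity is invalid: (A ∩ B)' = {1, 2, 3, 4, 5, 6, 7, 8, 9, 10, 11, 12, 13, 15, 16, 17} but A' ∩ B' = {1, 5, 6, 11, 12}. The correct De Morgan law is (A ∩ B)' = A' ∪ B'.


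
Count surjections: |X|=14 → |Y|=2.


n = |X| = 14, k = |Y| = 2. Surjections via inclusion-exclusion:
S(n,k) = Σ(-1)^i × C(k,i) × (k-i)^n, i=0 to k
i=0: (-1)^0×C(2,0)×2^14 = 16384
i=1: (-1)^1×C(2,1)×1^14 = -2
i=2: (-1)^2×C(2,2)×0^14 = 0
Total = 16382

Number of surjections = 16382


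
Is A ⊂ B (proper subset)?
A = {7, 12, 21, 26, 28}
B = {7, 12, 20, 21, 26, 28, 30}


A ⊂ B requires: A ⊆ B AND A ≠ B.
A ⊆ B? Yes
A = B? No
A ⊂ B: Yes (A is a proper subset of B)

Yes, A ⊂ B


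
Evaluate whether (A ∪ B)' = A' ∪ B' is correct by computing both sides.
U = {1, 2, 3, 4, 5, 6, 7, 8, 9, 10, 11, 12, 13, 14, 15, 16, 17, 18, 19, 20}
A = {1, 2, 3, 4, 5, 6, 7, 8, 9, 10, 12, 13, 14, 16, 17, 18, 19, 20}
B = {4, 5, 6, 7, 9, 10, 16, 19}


LHS: A ∪ B = {1, 2, 3, 4, 5, 6, 7, 8, 9, 10, 12, 13, 14, 16, 17, 18, 19, 20}
(A ∪ B)' = U \ (A ∪ B) = {11, 15}
A' = {11, 15}, B' = {1, 2, 3, 8, 11, 12, 13, 14, 15, 17, 18, 20}
Claimed RHS: A' ∪ B' = {1, 2, 3, 8, 11, 12, 13, 14, 15, 17, 18, 20}
Identity is INVALID: LHS = {11, 15} but the RHS claimed here equals {1, 2, 3, 8, 11, 12, 13, 14, 15, 17, 18, 20}. The correct form is (A ∪ B)' = A' ∩ B'.

Identity is invalid: (A ∪ B)' = {11, 15} but A' ∪ B' = {1, 2, 3, 8, 11, 12, 13, 14, 15, 17, 18, 20}. The correct De Morgan law is (A ∪ B)' = A' ∩ B'.


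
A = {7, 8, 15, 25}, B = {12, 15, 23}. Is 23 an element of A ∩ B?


A = {7, 8, 15, 25}, B = {12, 15, 23}
A ∩ B = elements in both A and B
A ∩ B = {15}
Checking if 23 ∈ A ∩ B
23 is not in A ∩ B → False

23 ∉ A ∩ B


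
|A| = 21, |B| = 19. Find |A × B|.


|A × B| = |A| × |B|
= 21 × 19
= 399

|A × B| = 399


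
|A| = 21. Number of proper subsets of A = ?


Total subsets = 2^n = 2^21 = 2097152
Proper subsets exclude the set itself: 2^n - 1
= 2097152 - 1
= 2097151

Number of proper subsets = 2097151


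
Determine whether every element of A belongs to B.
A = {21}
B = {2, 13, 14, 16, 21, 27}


A ⊆ B means every element of A is in B.
All elements of A are in B.
So A ⊆ B.

Yes, A ⊆ B


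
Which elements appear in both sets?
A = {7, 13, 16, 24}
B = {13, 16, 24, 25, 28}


A ∩ B = elements in both A and B
A = {7, 13, 16, 24}
B = {13, 16, 24, 25, 28}
A ∩ B = {13, 16, 24}

A ∩ B = {13, 16, 24}


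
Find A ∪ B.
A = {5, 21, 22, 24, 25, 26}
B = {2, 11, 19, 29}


A ∪ B = all elements in A or B (or both)
A = {5, 21, 22, 24, 25, 26}
B = {2, 11, 19, 29}
A ∪ B = {2, 5, 11, 19, 21, 22, 24, 25, 26, 29}

A ∪ B = {2, 5, 11, 19, 21, 22, 24, 25, 26, 29}


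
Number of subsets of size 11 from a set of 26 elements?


C(n,k) = n! / (k!(n-k)!)
C(26,11) = 26! / (11!15!)
= 7726160

C(26,11) = 7726160


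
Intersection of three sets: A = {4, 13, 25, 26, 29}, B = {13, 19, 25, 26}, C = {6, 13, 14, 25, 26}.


A ∩ B = {13, 25, 26}
(A ∩ B) ∩ C = {13, 25, 26}

A ∩ B ∩ C = {13, 25, 26}


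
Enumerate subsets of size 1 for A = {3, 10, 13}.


|A| = 3, so A has C(3,1) = 3 subsets of size 1.
Enumerate by choosing 1 elements from A at a time:
{3}, {10}, {13}

1-element subsets (3 total): {3}, {10}, {13}


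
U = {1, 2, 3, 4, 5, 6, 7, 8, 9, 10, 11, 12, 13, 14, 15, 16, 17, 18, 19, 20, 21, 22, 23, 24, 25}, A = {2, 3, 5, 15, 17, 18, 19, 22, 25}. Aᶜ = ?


Aᶜ = U \ A = elements in U but not in A
U = {1, 2, 3, 4, 5, 6, 7, 8, 9, 10, 11, 12, 13, 14, 15, 16, 17, 18, 19, 20, 21, 22, 23, 24, 25}
A = {2, 3, 5, 15, 17, 18, 19, 22, 25}
Aᶜ = {1, 4, 6, 7, 8, 9, 10, 11, 12, 13, 14, 16, 20, 21, 23, 24}

Aᶜ = {1, 4, 6, 7, 8, 9, 10, 11, 12, 13, 14, 16, 20, 21, 23, 24}


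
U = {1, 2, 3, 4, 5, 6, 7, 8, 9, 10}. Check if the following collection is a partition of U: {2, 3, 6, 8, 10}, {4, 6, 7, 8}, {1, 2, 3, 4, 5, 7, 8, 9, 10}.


A partition requires: (1) non-empty parts, (2) pairwise disjoint, (3) union = U
Parts: {2, 3, 6, 8, 10}, {4, 6, 7, 8}, {1, 2, 3, 4, 5, 7, 8, 9, 10}
Union of parts: {1, 2, 3, 4, 5, 6, 7, 8, 9, 10}
U = {1, 2, 3, 4, 5, 6, 7, 8, 9, 10}
All non-empty? True
Pairwise disjoint? False
Covers U? True

No, not a valid partition


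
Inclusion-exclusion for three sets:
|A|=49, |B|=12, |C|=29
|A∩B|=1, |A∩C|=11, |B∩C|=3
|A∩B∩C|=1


|A∪B∪C| = |A|+|B|+|C| - |A∩B|-|A∩C|-|B∩C| + |A∩B∩C|
= 49+12+29 - 1-11-3 + 1
= 90 - 15 + 1
= 76

|A ∪ B ∪ C| = 76


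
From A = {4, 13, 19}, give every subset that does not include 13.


A subset of A that omits 13 is a subset of A \ {13}, so there are 2^(n-1) = 2^2 = 4 of them.
Subsets excluding 13: ∅, {4}, {19}, {4, 19}

Subsets excluding 13 (4 total): ∅, {4}, {19}, {4, 19}


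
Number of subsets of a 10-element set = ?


Number of subsets = 2^n
= 2^10
= 1024

|P(A)| = 1024


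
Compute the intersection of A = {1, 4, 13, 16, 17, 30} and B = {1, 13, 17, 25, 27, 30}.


A ∩ B = elements in both A and B
A = {1, 4, 13, 16, 17, 30}
B = {1, 13, 17, 25, 27, 30}
A ∩ B = {1, 13, 17, 30}

A ∩ B = {1, 13, 17, 30}


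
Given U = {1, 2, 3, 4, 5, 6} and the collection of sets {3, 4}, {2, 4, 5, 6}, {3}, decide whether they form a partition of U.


A partition requires: (1) non-empty parts, (2) pairwise disjoint, (3) union = U
Parts: {3, 4}, {2, 4, 5, 6}, {3}
Union of parts: {2, 3, 4, 5, 6}
U = {1, 2, 3, 4, 5, 6}
All non-empty? True
Pairwise disjoint? False
Covers U? False

No, not a valid partition


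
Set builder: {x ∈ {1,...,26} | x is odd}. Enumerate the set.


Checking each candidate:
Condition: odd numbers in {1,...,26}
Result = {1, 3, 5, 7, 9, 11, 13, 15, 17, 19, 21, 23, 25}

{1, 3, 5, 7, 9, 11, 13, 15, 17, 19, 21, 23, 25}


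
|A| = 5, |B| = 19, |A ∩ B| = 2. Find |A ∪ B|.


|A ∪ B| = |A| + |B| - |A ∩ B|
= 5 + 19 - 2
= 22

|A ∪ B| = 22


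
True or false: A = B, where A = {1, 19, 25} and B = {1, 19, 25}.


Two sets are equal iff they have exactly the same elements.
A = {1, 19, 25}
B = {1, 19, 25}
Same elements → A = B

Yes, A = B


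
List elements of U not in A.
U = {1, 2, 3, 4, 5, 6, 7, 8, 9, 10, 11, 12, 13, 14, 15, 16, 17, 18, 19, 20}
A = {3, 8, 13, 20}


Aᶜ = U \ A = elements in U but not in A
U = {1, 2, 3, 4, 5, 6, 7, 8, 9, 10, 11, 12, 13, 14, 15, 16, 17, 18, 19, 20}
A = {3, 8, 13, 20}
Aᶜ = {1, 2, 4, 5, 6, 7, 9, 10, 11, 12, 14, 15, 16, 17, 18, 19}

Aᶜ = {1, 2, 4, 5, 6, 7, 9, 10, 11, 12, 14, 15, 16, 17, 18, 19}


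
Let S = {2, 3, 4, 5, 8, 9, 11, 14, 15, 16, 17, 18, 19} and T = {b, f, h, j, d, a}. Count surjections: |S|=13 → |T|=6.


n = |S| = 13, k = |T| = 6. Surjections via inclusion-exclusion:
S(n,k) = Σ(-1)^i × C(k,i) × (k-i)^n, i=0 to k
i=0: (-1)^0×C(6,0)×6^13 = 13060694016
i=1: (-1)^1×C(6,1)×5^13 = -7324218750
i=2: (-1)^2×C(6,2)×4^13 = 1006632960
i=3: (-1)^3×C(6,3)×3^13 = -31886460
i=4: (-1)^4×C(6,4)×2^13 = 122880
i=5: (-1)^5×C(6,5)×1^13 = -6
i=6: (-1)^6×C(6,6)×0^13 = 0
Total = 6711344640

Number of surjections = 6711344640


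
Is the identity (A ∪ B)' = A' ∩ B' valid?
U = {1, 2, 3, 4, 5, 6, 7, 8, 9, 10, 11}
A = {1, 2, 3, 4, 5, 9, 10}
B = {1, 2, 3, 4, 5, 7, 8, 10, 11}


LHS: A ∪ B = {1, 2, 3, 4, 5, 7, 8, 9, 10, 11}
(A ∪ B)' = U \ (A ∪ B) = {6}
A' = {6, 7, 8, 11}, B' = {6, 9}
Claimed RHS: A' ∩ B' = {6}
Identity is VALID: LHS = RHS = {6} ✓

Identity is valid. (A ∪ B)' = A' ∩ B' = {6}


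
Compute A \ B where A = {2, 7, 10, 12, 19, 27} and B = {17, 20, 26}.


A \ B = elements in A but not in B
A = {2, 7, 10, 12, 19, 27}
B = {17, 20, 26}
Remove from A any elements in B
A \ B = {2, 7, 10, 12, 19, 27}

A \ B = {2, 7, 10, 12, 19, 27}


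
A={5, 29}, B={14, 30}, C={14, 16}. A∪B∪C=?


A ∪ B = {5, 14, 29, 30}
(A ∪ B) ∪ C = {5, 14, 16, 29, 30}

A ∪ B ∪ C = {5, 14, 16, 29, 30}


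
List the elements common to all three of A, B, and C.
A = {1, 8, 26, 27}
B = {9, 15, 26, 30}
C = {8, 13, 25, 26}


A ∩ B = {26}
(A ∩ B) ∩ C = {26}

A ∩ B ∩ C = {26}


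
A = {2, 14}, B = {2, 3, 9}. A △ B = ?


A △ B = (A \ B) ∪ (B \ A) = elements in exactly one of A or B
A \ B = {14}
B \ A = {3, 9}
A △ B = {3, 9, 14}

A △ B = {3, 9, 14}


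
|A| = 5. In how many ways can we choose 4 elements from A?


C(n,k) = n! / (k!(n-k)!)
C(5,4) = 5! / (4!1!)
= 5

C(5,4) = 5


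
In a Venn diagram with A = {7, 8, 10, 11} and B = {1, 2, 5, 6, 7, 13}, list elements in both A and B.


A = {7, 8, 10, 11}
B = {1, 2, 5, 6, 7, 13}
Region: in both A and B
Elements: {7}

Elements in both A and B: {7}


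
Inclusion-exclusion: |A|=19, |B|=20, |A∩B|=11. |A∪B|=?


|A ∪ B| = |A| + |B| - |A ∩ B|
= 19 + 20 - 11
= 28

|A ∪ B| = 28


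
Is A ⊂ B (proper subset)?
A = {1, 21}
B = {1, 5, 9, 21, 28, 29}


A ⊂ B requires: A ⊆ B AND A ≠ B.
A ⊆ B? Yes
A = B? No
A ⊂ B: Yes (A is a proper subset of B)

Yes, A ⊂ B


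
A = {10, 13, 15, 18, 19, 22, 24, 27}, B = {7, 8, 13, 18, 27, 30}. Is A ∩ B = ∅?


Disjoint means A ∩ B = ∅.
A ∩ B = {13, 18, 27}
A ∩ B ≠ ∅, so A and B are NOT disjoint.

No, A and B are not disjoint (A ∩ B = {13, 18, 27})


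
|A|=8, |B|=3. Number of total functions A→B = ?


Each of |A| = 8 inputs maps to any of |B| = 3 outputs.
# functions = |B|^|A| = 3^8
= 6561

Number of functions = 6561


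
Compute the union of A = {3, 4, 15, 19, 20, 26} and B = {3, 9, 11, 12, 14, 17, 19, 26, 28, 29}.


A ∪ B = all elements in A or B (or both)
A = {3, 4, 15, 19, 20, 26}
B = {3, 9, 11, 12, 14, 17, 19, 26, 28, 29}
A ∪ B = {3, 4, 9, 11, 12, 14, 15, 17, 19, 20, 26, 28, 29}

A ∪ B = {3, 4, 9, 11, 12, 14, 15, 17, 19, 20, 26, 28, 29}


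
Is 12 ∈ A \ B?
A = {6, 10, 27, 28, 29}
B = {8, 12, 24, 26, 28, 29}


A = {6, 10, 27, 28, 29}, B = {8, 12, 24, 26, 28, 29}
A \ B = elements in A but not in B
A \ B = {6, 10, 27}
Checking if 12 ∈ A \ B
12 is not in A \ B → False

12 ∉ A \ B


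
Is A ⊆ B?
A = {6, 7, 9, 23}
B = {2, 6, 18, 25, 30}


A ⊆ B means every element of A is in B.
Elements in A not in B: {7, 9, 23}
So A ⊄ B.

No, A ⊄ B


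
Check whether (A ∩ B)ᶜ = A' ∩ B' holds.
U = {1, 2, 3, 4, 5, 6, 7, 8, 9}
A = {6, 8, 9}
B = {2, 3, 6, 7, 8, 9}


LHS: A ∩ B = {6, 8, 9}
(A ∩ B)' = U \ (A ∩ B) = {1, 2, 3, 4, 5, 7}
A' = {1, 2, 3, 4, 5, 7}, B' = {1, 4, 5}
Claimed RHS: A' ∩ B' = {1, 4, 5}
Identity is INVALID: LHS = {1, 2, 3, 4, 5, 7} but the RHS claimed here equals {1, 4, 5}. The correct form is (A ∩ B)' = A' ∪ B'.

Identity is invalid: (A ∩ B)' = {1, 2, 3, 4, 5, 7} but A' ∩ B' = {1, 4, 5}. The correct De Morgan law is (A ∩ B)' = A' ∪ B'.


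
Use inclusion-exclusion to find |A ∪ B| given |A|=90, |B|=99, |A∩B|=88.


|A ∪ B| = |A| + |B| - |A ∩ B|
= 90 + 99 - 88
= 101

|A ∪ B| = 101


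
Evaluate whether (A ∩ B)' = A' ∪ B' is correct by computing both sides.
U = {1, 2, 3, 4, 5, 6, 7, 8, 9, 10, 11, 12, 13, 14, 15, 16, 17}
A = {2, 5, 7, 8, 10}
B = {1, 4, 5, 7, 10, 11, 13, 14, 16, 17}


LHS: A ∩ B = {5, 7, 10}
(A ∩ B)' = U \ (A ∩ B) = {1, 2, 3, 4, 6, 8, 9, 11, 12, 13, 14, 15, 16, 17}
A' = {1, 3, 4, 6, 9, 11, 12, 13, 14, 15, 16, 17}, B' = {2, 3, 6, 8, 9, 12, 15}
Claimed RHS: A' ∪ B' = {1, 2, 3, 4, 6, 8, 9, 11, 12, 13, 14, 15, 16, 17}
Identity is VALID: LHS = RHS = {1, 2, 3, 4, 6, 8, 9, 11, 12, 13, 14, 15, 16, 17} ✓

Identity is valid. (A ∩ B)' = A' ∪ B' = {1, 2, 3, 4, 6, 8, 9, 11, 12, 13, 14, 15, 16, 17}


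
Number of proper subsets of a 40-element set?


Total subsets = 2^n = 2^40 = 1099511627776
Proper subsets exclude the set itself: 2^n - 1
= 1099511627776 - 1
= 1099511627775

Number of proper subsets = 1099511627775


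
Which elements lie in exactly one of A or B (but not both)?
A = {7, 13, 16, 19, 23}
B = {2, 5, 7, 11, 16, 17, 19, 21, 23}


A △ B = (A \ B) ∪ (B \ A) = elements in exactly one of A or B
A \ B = {13}
B \ A = {2, 5, 11, 17, 21}
A △ B = {2, 5, 11, 13, 17, 21}

A △ B = {2, 5, 11, 13, 17, 21}


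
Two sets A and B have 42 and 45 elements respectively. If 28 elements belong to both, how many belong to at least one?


|A ∪ B| = |A| + |B| - |A ∩ B|
= 42 + 45 - 28
= 59

|A ∪ B| = 59


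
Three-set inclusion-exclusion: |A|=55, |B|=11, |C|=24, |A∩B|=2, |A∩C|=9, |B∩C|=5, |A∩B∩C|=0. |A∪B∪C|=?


|A∪B∪C| = |A|+|B|+|C| - |A∩B|-|A∩C|-|B∩C| + |A∩B∩C|
= 55+11+24 - 2-9-5 + 0
= 90 - 16 + 0
= 74

|A ∪ B ∪ C| = 74


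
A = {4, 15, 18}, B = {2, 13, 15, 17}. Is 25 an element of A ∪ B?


A = {4, 15, 18}, B = {2, 13, 15, 17}
A ∪ B = all elements in A or B
A ∪ B = {2, 4, 13, 15, 17, 18}
Checking if 25 ∈ A ∪ B
25 is not in A ∪ B → False

25 ∉ A ∪ B


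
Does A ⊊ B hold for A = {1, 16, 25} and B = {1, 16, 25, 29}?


A ⊂ B requires: A ⊆ B AND A ≠ B.
A ⊆ B? Yes
A = B? No
A ⊂ B: Yes (A is a proper subset of B)

Yes, A ⊂ B


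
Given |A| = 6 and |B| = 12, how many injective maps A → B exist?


An injection sends each of |A| = 6 inputs to a distinct output in B.
# injections = |B|·(|B|-1)·…·(|B|-|A|+1) = 12! / (12 - 6)!
= 12 × 11 × 10 × 9 × 8 × 7
= 665280

Number of injections = 665280


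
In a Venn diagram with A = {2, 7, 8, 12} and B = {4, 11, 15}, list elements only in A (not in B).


A = {2, 7, 8, 12}
B = {4, 11, 15}
Region: only in A (not in B)
Elements: {2, 7, 8, 12}

Elements only in A (not in B): {2, 7, 8, 12}


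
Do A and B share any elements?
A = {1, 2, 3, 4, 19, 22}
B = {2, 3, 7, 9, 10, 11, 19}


Disjoint means A ∩ B = ∅.
A ∩ B = {2, 3, 19}
A ∩ B ≠ ∅, so A and B are NOT disjoint.

Yes — A and B share the element(s) of A ∩ B = {2, 3, 19}, so they are not disjoint


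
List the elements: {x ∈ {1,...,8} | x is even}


Checking each candidate:
Condition: even numbers in {1,...,8}
Result = {2, 4, 6, 8}

{2, 4, 6, 8}


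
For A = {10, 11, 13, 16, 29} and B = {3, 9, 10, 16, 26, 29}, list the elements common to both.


A ∩ B = elements in both A and B
A = {10, 11, 13, 16, 29}
B = {3, 9, 10, 16, 26, 29}
A ∩ B = {10, 16, 29}

A ∩ B = {10, 16, 29}


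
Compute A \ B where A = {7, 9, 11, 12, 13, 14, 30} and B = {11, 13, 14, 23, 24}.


A \ B = elements in A but not in B
A = {7, 9, 11, 12, 13, 14, 30}
B = {11, 13, 14, 23, 24}
Remove from A any elements in B
A \ B = {7, 9, 12, 30}

A \ B = {7, 9, 12, 30}


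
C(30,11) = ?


C(n,k) = n! / (k!(n-k)!)
C(30,11) = 30! / (11!19!)
= 54627300

C(30,11) = 54627300


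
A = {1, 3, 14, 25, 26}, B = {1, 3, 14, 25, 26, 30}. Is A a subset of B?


A ⊆ B means every element of A is in B.
All elements of A are in B.
So A ⊆ B.

Yes, A ⊆ B


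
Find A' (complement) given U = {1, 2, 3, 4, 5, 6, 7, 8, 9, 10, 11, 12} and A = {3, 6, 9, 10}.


Aᶜ = U \ A = elements in U but not in A
U = {1, 2, 3, 4, 5, 6, 7, 8, 9, 10, 11, 12}
A = {3, 6, 9, 10}
Aᶜ = {1, 2, 4, 5, 7, 8, 11, 12}

Aᶜ = {1, 2, 4, 5, 7, 8, 11, 12}


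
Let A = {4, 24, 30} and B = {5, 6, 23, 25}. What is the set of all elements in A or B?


A ∪ B = all elements in A or B (or both)
A = {4, 24, 30}
B = {5, 6, 23, 25}
A ∪ B = {4, 5, 6, 23, 24, 25, 30}

A ∪ B = {4, 5, 6, 23, 24, 25, 30}


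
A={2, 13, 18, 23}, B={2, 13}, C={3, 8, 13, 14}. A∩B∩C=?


A ∩ B = {2, 13}
(A ∩ B) ∩ C = {13}

A ∩ B ∩ C = {13}


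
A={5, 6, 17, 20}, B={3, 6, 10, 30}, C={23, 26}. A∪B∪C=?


A ∪ B = {3, 5, 6, 10, 17, 20, 30}
(A ∪ B) ∪ C = {3, 5, 6, 10, 17, 20, 23, 26, 30}

A ∪ B ∪ C = {3, 5, 6, 10, 17, 20, 23, 26, 30}


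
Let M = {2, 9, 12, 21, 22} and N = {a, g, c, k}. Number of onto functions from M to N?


n = |M| = 5, k = |N| = 4. Surjections via inclusion-exclusion:
S(n,k) = Σ(-1)^i × C(k,i) × (k-i)^n, i=0 to k
i=0: (-1)^0×C(4,0)×4^5 = 1024
i=1: (-1)^1×C(4,1)×3^5 = -972
i=2: (-1)^2×C(4,2)×2^5 = 192
i=3: (-1)^3×C(4,3)×1^5 = -4
i=4: (-1)^4×C(4,4)×0^5 = 0
Total = 240

Number of surjections = 240


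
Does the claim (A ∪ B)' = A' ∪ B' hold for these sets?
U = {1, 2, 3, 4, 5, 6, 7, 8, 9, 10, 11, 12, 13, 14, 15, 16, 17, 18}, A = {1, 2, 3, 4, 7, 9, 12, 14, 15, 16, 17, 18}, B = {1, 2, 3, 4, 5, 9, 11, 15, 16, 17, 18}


LHS: A ∪ B = {1, 2, 3, 4, 5, 7, 9, 11, 12, 14, 15, 16, 17, 18}
(A ∪ B)' = U \ (A ∪ B) = {6, 8, 10, 13}
A' = {5, 6, 8, 10, 11, 13}, B' = {6, 7, 8, 10, 12, 13, 14}
Claimed RHS: A' ∪ B' = {5, 6, 7, 8, 10, 11, 12, 13, 14}
Identity is INVALID: LHS = {6, 8, 10, 13} but the RHS claimed here equals {5, 6, 7, 8, 10, 11, 12, 13, 14}. The correct form is (A ∪ B)' = A' ∩ B'.

Identity is invalid: (A ∪ B)' = {6, 8, 10, 13} but A' ∪ B' = {5, 6, 7, 8, 10, 11, 12, 13, 14}. The correct De Morgan law is (A ∪ B)' = A' ∩ B'.


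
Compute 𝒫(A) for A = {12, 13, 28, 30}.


|A| = 4, so |P(A)| = 2^4 = 16
Enumerate subsets by cardinality (0 to 4):
∅, {12}, {13}, {28}, {30}, {12, 13}, {12, 28}, {12, 30}, {13, 28}, {13, 30}, {28, 30}, {12, 13, 28}, {12, 13, 30}, {12, 28, 30}, {13, 28, 30}, {12, 13, 28, 30}

P(A) has 16 subsets: ∅, {12}, {13}, {28}, {30}, {12, 13}, {12, 28}, {12, 30}, {13, 28}, {13, 30}, {28, 30}, {12, 13, 28}, {12, 13, 30}, {12, 28, 30}, {13, 28, 30}, {12, 13, 28, 30}


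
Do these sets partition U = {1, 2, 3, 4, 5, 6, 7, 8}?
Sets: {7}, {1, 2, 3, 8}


A partition requires: (1) non-empty parts, (2) pairwise disjoint, (3) union = U
Parts: {7}, {1, 2, 3, 8}
Union of parts: {1, 2, 3, 7, 8}
U = {1, 2, 3, 4, 5, 6, 7, 8}
All non-empty? True
Pairwise disjoint? True
Covers U? False

No, not a valid partition


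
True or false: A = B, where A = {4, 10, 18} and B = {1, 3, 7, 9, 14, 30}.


Two sets are equal iff they have exactly the same elements.
A = {4, 10, 18}
B = {1, 3, 7, 9, 14, 30}
Differences: {1, 3, 4, 7, 9, 10, 14, 18, 30}
A ≠ B

No, A ≠ B


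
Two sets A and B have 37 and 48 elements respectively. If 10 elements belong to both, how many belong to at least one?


|A ∪ B| = |A| + |B| - |A ∩ B|
= 37 + 48 - 10
= 75

|A ∪ B| = 75


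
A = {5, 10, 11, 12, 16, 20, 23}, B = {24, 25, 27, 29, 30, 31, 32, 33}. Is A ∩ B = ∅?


Disjoint means A ∩ B = ∅.
A ∩ B = ∅
A ∩ B = ∅, so A and B are disjoint.

Yes, A and B are disjoint


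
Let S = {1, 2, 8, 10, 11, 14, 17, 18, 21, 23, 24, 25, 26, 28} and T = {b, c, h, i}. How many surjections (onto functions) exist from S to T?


n = |S| = 14, k = |T| = 4. Surjections via inclusion-exclusion:
S(n,k) = Σ(-1)^i × C(k,i) × (k-i)^n, i=0 to k
i=0: (-1)^0×C(4,0)×4^14 = 268435456
i=1: (-1)^1×C(4,1)×3^14 = -19131876
i=2: (-1)^2×C(4,2)×2^14 = 98304
i=3: (-1)^3×C(4,3)×1^14 = -4
i=4: (-1)^4×C(4,4)×0^14 = 0
Total = 249401880

Number of surjections = 249401880


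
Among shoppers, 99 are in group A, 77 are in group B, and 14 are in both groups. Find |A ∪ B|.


|A ∪ B| = |A| + |B| - |A ∩ B|
= 99 + 77 - 14
= 162

|A ∪ B| = 162


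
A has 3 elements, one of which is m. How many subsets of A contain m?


Subsets of A containing m correspond to subsets of A \ {m}, which has 2 elements.
Count = 2^(n-1) = 2^2
= 4

Number of subsets containing m = 4


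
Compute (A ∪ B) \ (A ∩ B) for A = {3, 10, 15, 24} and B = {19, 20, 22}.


A △ B = (A \ B) ∪ (B \ A) = elements in exactly one of A or B
A \ B = {3, 10, 15, 24}
B \ A = {19, 20, 22}
A △ B = {3, 10, 15, 19, 20, 22, 24}

A △ B = {3, 10, 15, 19, 20, 22, 24}


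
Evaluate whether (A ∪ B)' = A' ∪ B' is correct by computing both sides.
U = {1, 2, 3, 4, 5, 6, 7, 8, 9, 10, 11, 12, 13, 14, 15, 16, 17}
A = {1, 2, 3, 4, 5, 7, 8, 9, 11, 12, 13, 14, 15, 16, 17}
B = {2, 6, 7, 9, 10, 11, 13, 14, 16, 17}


LHS: A ∪ B = {1, 2, 3, 4, 5, 6, 7, 8, 9, 10, 11, 12, 13, 14, 15, 16, 17}
(A ∪ B)' = U \ (A ∪ B) = ∅
A' = {6, 10}, B' = {1, 3, 4, 5, 8, 12, 15}
Claimed RHS: A' ∪ B' = {1, 3, 4, 5, 6, 8, 10, 12, 15}
Identity is INVALID: LHS = ∅ but the RHS claimed here equals {1, 3, 4, 5, 6, 8, 10, 12, 15}. The correct form is (A ∪ B)' = A' ∩ B'.

Identity is invalid: (A ∪ B)' = ∅ but A' ∪ B' = {1, 3, 4, 5, 6, 8, 10, 12, 15}. The correct De Morgan law is (A ∪ B)' = A' ∩ B'.


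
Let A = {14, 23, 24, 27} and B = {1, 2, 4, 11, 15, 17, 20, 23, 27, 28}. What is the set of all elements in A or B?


A ∪ B = all elements in A or B (or both)
A = {14, 23, 24, 27}
B = {1, 2, 4, 11, 15, 17, 20, 23, 27, 28}
A ∪ B = {1, 2, 4, 11, 14, 15, 17, 20, 23, 24, 27, 28}

A ∪ B = {1, 2, 4, 11, 14, 15, 17, 20, 23, 24, 27, 28}


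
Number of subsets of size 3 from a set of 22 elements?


C(n,k) = n! / (k!(n-k)!)
C(22,3) = 22! / (3!19!)
= 1540

C(22,3) = 1540


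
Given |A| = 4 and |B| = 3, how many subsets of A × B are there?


A relation from A to B is any subset of A × B.
|A × B| = 4 × 3 = 12
# relations = 2^|A × B| = 2^12 = 4096

Number of relations = 4096


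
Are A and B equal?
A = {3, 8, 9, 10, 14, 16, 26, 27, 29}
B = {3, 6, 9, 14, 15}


Two sets are equal iff they have exactly the same elements.
A = {3, 8, 9, 10, 14, 16, 26, 27, 29}
B = {3, 6, 9, 14, 15}
Differences: {6, 8, 10, 15, 16, 26, 27, 29}
A ≠ B

No, A ≠ B


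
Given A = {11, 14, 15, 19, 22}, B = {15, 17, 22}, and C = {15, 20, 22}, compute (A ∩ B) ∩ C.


A ∩ B = {15, 22}
(A ∩ B) ∩ C = {15, 22}

A ∩ B ∩ C = {15, 22}


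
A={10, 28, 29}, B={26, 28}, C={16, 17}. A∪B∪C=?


A ∪ B = {10, 26, 28, 29}
(A ∪ B) ∪ C = {10, 16, 17, 26, 28, 29}

A ∪ B ∪ C = {10, 16, 17, 26, 28, 29}


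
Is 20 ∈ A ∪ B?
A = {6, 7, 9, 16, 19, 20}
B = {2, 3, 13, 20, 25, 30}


A = {6, 7, 9, 16, 19, 20}, B = {2, 3, 13, 20, 25, 30}
A ∪ B = all elements in A or B
A ∪ B = {2, 3, 6, 7, 9, 13, 16, 19, 20, 25, 30}
Checking if 20 ∈ A ∪ B
20 is in A ∪ B → True

20 ∈ A ∪ B


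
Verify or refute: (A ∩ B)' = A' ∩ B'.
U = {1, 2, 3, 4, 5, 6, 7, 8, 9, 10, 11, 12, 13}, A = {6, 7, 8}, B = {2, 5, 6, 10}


LHS: A ∩ B = {6}
(A ∩ B)' = U \ (A ∩ B) = {1, 2, 3, 4, 5, 7, 8, 9, 10, 11, 12, 13}
A' = {1, 2, 3, 4, 5, 9, 10, 11, 12, 13}, B' = {1, 3, 4, 7, 8, 9, 11, 12, 13}
Claimed RHS: A' ∩ B' = {1, 3, 4, 9, 11, 12, 13}
Identity is INVALID: LHS = {1, 2, 3, 4, 5, 7, 8, 9, 10, 11, 12, 13} but the RHS claimed here equals {1, 3, 4, 9, 11, 12, 13}. The correct form is (A ∩ B)' = A' ∪ B'.

Identity is invalid: (A ∩ B)' = {1, 2, 3, 4, 5, 7, 8, 9, 10, 11, 12, 13} but A' ∩ B' = {1, 3, 4, 9, 11, 12, 13}. The correct De Morgan law is (A ∩ B)' = A' ∪ B'.


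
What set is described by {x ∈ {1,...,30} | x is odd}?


Checking each candidate:
Condition: odd numbers in {1,...,30}
Result = {1, 3, 5, 7, 9, 11, 13, 15, 17, 19, 21, 23, 25, 27, 29}

{1, 3, 5, 7, 9, 11, 13, 15, 17, 19, 21, 23, 25, 27, 29}


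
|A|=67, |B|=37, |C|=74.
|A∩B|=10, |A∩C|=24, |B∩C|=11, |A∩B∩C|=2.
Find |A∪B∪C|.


|A∪B∪C| = |A|+|B|+|C| - |A∩B|-|A∩C|-|B∩C| + |A∩B∩C|
= 67+37+74 - 10-24-11 + 2
= 178 - 45 + 2
= 135

|A ∪ B ∪ C| = 135


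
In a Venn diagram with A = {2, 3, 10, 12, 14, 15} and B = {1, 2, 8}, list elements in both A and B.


A = {2, 3, 10, 12, 14, 15}
B = {1, 2, 8}
Region: in both A and B
Elements: {2}

Elements in both A and B: {2}


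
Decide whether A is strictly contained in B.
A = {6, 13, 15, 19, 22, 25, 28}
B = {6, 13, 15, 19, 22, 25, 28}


A ⊂ B requires: A ⊆ B AND A ≠ B.
A ⊆ B? Yes
A = B? Yes
A = B, so A is not a PROPER subset.

No, A is not a proper subset of B


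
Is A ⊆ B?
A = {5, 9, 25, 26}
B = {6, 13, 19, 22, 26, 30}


A ⊆ B means every element of A is in B.
Elements in A not in B: {5, 9, 25}
So A ⊄ B.

No, A ⊄ B


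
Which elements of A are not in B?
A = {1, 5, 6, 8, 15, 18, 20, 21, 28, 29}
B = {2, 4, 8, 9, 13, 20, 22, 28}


A \ B = elements in A but not in B
A = {1, 5, 6, 8, 15, 18, 20, 21, 28, 29}
B = {2, 4, 8, 9, 13, 20, 22, 28}
Remove from A any elements in B
A \ B = {1, 5, 6, 15, 18, 21, 29}

A \ B = {1, 5, 6, 15, 18, 21, 29}


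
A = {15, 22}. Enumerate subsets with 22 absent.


A subset of A that omits 22 is a subset of A \ {22}, so there are 2^(n-1) = 2^1 = 2 of them.
Subsets excluding 22: ∅, {15}

Subsets excluding 22 (2 total): ∅, {15}


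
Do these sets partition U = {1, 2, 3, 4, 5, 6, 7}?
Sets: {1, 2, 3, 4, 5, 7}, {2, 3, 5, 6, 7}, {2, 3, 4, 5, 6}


A partition requires: (1) non-empty parts, (2) pairwise disjoint, (3) union = U
Parts: {1, 2, 3, 4, 5, 7}, {2, 3, 5, 6, 7}, {2, 3, 4, 5, 6}
Union of parts: {1, 2, 3, 4, 5, 6, 7}
U = {1, 2, 3, 4, 5, 6, 7}
All non-empty? True
Pairwise disjoint? False
Covers U? True

No, not a valid partition


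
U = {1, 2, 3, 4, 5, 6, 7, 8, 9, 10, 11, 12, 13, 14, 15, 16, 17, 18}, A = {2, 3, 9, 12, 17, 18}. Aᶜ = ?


Aᶜ = U \ A = elements in U but not in A
U = {1, 2, 3, 4, 5, 6, 7, 8, 9, 10, 11, 12, 13, 14, 15, 16, 17, 18}
A = {2, 3, 9, 12, 17, 18}
Aᶜ = {1, 4, 5, 6, 7, 8, 10, 11, 13, 14, 15, 16}

Aᶜ = {1, 4, 5, 6, 7, 8, 10, 11, 13, 14, 15, 16}


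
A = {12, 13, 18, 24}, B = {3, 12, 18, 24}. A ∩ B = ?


A ∩ B = elements in both A and B
A = {12, 13, 18, 24}
B = {3, 12, 18, 24}
A ∩ B = {12, 18, 24}

A ∩ B = {12, 18, 24}


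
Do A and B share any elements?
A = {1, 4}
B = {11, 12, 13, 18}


Disjoint means A ∩ B = ∅.
A ∩ B = ∅
A ∩ B = ∅, so A and B are disjoint.

No — A and B share no elements (A ∩ B = ∅), so they are disjoint


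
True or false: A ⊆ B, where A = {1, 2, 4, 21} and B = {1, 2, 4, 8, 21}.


A ⊆ B means every element of A is in B.
All elements of A are in B.
So A ⊆ B.

Yes, A ⊆ B


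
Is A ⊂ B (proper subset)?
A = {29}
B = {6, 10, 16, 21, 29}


A ⊂ B requires: A ⊆ B AND A ≠ B.
A ⊆ B? Yes
A = B? No
A ⊂ B: Yes (A is a proper subset of B)

Yes, A ⊂ B


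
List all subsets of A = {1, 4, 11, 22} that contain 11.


A subset of A contains 11 iff the remaining 3 elements form any subset of A \ {11}.
Count: 2^(n-1) = 2^3 = 8
Subsets containing 11: {11}, {1, 11}, {4, 11}, {11, 22}, {1, 4, 11}, {1, 11, 22}, {4, 11, 22}, {1, 4, 11, 22}

Subsets containing 11 (8 total): {11}, {1, 11}, {4, 11}, {11, 22}, {1, 4, 11}, {1, 11, 22}, {4, 11, 22}, {1, 4, 11, 22}


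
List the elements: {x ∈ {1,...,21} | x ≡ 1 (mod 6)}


Checking each candidate:
Condition: x in {1,...,21} with x ≡ 1 (mod 6)
Result = {1, 7, 13, 19}

{1, 7, 13, 19}


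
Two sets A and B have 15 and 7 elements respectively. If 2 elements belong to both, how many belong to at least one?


|A ∪ B| = |A| + |B| - |A ∩ B|
= 15 + 7 - 2
= 20

|A ∪ B| = 20


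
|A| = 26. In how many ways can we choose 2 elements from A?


C(n,k) = n! / (k!(n-k)!)
C(26,2) = 26! / (2!24!)
= 325

C(26,2) = 325


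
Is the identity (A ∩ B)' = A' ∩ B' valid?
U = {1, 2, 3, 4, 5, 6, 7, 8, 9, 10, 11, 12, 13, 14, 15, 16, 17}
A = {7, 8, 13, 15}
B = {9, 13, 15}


LHS: A ∩ B = {13, 15}
(A ∩ B)' = U \ (A ∩ B) = {1, 2, 3, 4, 5, 6, 7, 8, 9, 10, 11, 12, 14, 16, 17}
A' = {1, 2, 3, 4, 5, 6, 9, 10, 11, 12, 14, 16, 17}, B' = {1, 2, 3, 4, 5, 6, 7, 8, 10, 11, 12, 14, 16, 17}
Claimed RHS: A' ∩ B' = {1, 2, 3, 4, 5, 6, 10, 11, 12, 14, 16, 17}
Identity is INVALID: LHS = {1, 2, 3, 4, 5, 6, 7, 8, 9, 10, 11, 12, 14, 16, 17} but the RHS claimed here equals {1, 2, 3, 4, 5, 6, 10, 11, 12, 14, 16, 17}. The correct form is (A ∩ B)' = A' ∪ B'.

Identity is invalid: (A ∩ B)' = {1, 2, 3, 4, 5, 6, 7, 8, 9, 10, 11, 12, 14, 16, 17} but A' ∩ B' = {1, 2, 3, 4, 5, 6, 10, 11, 12, 14, 16, 17}. The correct De Morgan law is (A ∩ B)' = A' ∪ B'.


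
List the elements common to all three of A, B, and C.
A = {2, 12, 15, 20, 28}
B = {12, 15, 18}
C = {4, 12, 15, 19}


A ∩ B = {12, 15}
(A ∩ B) ∩ C = {12, 15}

A ∩ B ∩ C = {12, 15}


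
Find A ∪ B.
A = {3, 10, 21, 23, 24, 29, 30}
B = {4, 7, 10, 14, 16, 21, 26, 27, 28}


A ∪ B = all elements in A or B (or both)
A = {3, 10, 21, 23, 24, 29, 30}
B = {4, 7, 10, 14, 16, 21, 26, 27, 28}
A ∪ B = {3, 4, 7, 10, 14, 16, 21, 23, 24, 26, 27, 28, 29, 30}

A ∪ B = {3, 4, 7, 10, 14, 16, 21, 23, 24, 26, 27, 28, 29, 30}


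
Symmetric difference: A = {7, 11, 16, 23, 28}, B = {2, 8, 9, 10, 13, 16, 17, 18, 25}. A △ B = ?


A △ B = (A \ B) ∪ (B \ A) = elements in exactly one of A or B
A \ B = {7, 11, 23, 28}
B \ A = {2, 8, 9, 10, 13, 17, 18, 25}
A △ B = {2, 7, 8, 9, 10, 11, 13, 17, 18, 23, 25, 28}

A △ B = {2, 7, 8, 9, 10, 11, 13, 17, 18, 23, 25, 28}


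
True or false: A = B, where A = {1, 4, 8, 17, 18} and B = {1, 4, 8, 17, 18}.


Two sets are equal iff they have exactly the same elements.
A = {1, 4, 8, 17, 18}
B = {1, 4, 8, 17, 18}
Same elements → A = B

Yes, A = B


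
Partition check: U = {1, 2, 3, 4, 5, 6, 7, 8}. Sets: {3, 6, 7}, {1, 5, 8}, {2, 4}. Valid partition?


A partition requires: (1) non-empty parts, (2) pairwise disjoint, (3) union = U
Parts: {3, 6, 7}, {1, 5, 8}, {2, 4}
Union of parts: {1, 2, 3, 4, 5, 6, 7, 8}
U = {1, 2, 3, 4, 5, 6, 7, 8}
All non-empty? True
Pairwise disjoint? True
Covers U? True

Yes, valid partition


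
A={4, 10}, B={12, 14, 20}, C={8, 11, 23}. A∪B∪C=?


A ∪ B = {4, 10, 12, 14, 20}
(A ∪ B) ∪ C = {4, 8, 10, 11, 12, 14, 20, 23}

A ∪ B ∪ C = {4, 8, 10, 11, 12, 14, 20, 23}


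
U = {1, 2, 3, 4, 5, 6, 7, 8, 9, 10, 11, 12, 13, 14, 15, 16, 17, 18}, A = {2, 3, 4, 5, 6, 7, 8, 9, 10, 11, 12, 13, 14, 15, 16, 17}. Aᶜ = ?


Aᶜ = U \ A = elements in U but not in A
U = {1, 2, 3, 4, 5, 6, 7, 8, 9, 10, 11, 12, 13, 14, 15, 16, 17, 18}
A = {2, 3, 4, 5, 6, 7, 8, 9, 10, 11, 12, 13, 14, 15, 16, 17}
Aᶜ = {1, 18}

Aᶜ = {1, 18}


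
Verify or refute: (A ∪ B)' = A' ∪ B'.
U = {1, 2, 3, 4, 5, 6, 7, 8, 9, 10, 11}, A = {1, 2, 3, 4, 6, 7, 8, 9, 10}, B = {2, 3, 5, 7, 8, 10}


LHS: A ∪ B = {1, 2, 3, 4, 5, 6, 7, 8, 9, 10}
(A ∪ B)' = U \ (A ∪ B) = {11}
A' = {5, 11}, B' = {1, 4, 6, 9, 11}
Claimed RHS: A' ∪ B' = {1, 4, 5, 6, 9, 11}
Identity is INVALID: LHS = {11} but the RHS claimed here equals {1, 4, 5, 6, 9, 11}. The correct form is (A ∪ B)' = A' ∩ B'.

Identity is invalid: (A ∪ B)' = {11} but A' ∪ B' = {1, 4, 5, 6, 9, 11}. The correct De Morgan law is (A ∪ B)' = A' ∩ B'.


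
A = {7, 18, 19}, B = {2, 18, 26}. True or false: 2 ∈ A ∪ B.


A = {7, 18, 19}, B = {2, 18, 26}
A ∪ B = all elements in A or B
A ∪ B = {2, 7, 18, 19, 26}
Checking if 2 ∈ A ∪ B
2 is in A ∪ B → True

2 ∈ A ∪ B


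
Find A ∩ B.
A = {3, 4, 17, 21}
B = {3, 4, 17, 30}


A ∩ B = elements in both A and B
A = {3, 4, 17, 21}
B = {3, 4, 17, 30}
A ∩ B = {3, 4, 17}

A ∩ B = {3, 4, 17}


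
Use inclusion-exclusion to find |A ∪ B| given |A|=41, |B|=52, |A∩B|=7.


|A ∪ B| = |A| + |B| - |A ∩ B|
= 41 + 52 - 7
= 86

|A ∪ B| = 86


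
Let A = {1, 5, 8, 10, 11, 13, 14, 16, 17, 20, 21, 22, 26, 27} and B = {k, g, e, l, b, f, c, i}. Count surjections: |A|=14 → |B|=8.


n = |A| = 14, k = |B| = 8. Surjections via inclusion-exclusion:
S(n,k) = Σ(-1)^i × C(k,i) × (k-i)^n, i=0 to k
i=0: (-1)^0×C(8,0)×8^14 = 4398046511104
i=1: (-1)^1×C(8,1)×7^14 = -5425784582792
i=2: (-1)^2×C(8,2)×6^14 = 2194196594688
i=3: (-1)^3×C(8,3)×5^14 = -341796875000
i=4: (-1)^4×C(8,4)×4^14 = 18790481920
i=5: (-1)^5×C(8,5)×3^14 = -267846264
i=6: (-1)^6×C(8,6)×2^14 = 458752
i=7: (-1)^7×C(8,7)×1^14 = -8
i=8: (-1)^8×C(8,8)×0^14 = 0
Total = 843184742400

Number of surjections = 843184742400


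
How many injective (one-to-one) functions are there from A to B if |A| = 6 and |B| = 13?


An injection sends each of |A| = 6 inputs to a distinct output in B.
# injections = |B|·(|B|-1)·…·(|B|-|A|+1) = 13! / (13 - 6)!
= 13 × 12 × 11 × 10 × 9 × 8
= 1235520

Number of injections = 1235520


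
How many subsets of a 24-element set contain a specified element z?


Subsets of A containing z correspond to subsets of A \ {z}, which has 23 elements.
Count = 2^(n-1) = 2^23
= 8388608

Number of subsets containing z = 8388608


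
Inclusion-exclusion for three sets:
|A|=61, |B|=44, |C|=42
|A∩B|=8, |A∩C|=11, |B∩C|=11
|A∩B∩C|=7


|A∪B∪C| = |A|+|B|+|C| - |A∩B|-|A∩C|-|B∩C| + |A∩B∩C|
= 61+44+42 - 8-11-11 + 7
= 147 - 30 + 7
= 124

|A ∪ B ∪ C| = 124


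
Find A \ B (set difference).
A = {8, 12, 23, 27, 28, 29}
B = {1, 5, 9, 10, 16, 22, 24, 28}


A \ B = elements in A but not in B
A = {8, 12, 23, 27, 28, 29}
B = {1, 5, 9, 10, 16, 22, 24, 28}
Remove from A any elements in B
A \ B = {8, 12, 23, 27, 29}

A \ B = {8, 12, 23, 27, 29}


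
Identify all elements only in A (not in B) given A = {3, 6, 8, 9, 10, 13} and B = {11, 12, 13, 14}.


A = {3, 6, 8, 9, 10, 13}
B = {11, 12, 13, 14}
Region: only in A (not in B)
Elements: {3, 6, 8, 9, 10}

Elements only in A (not in B): {3, 6, 8, 9, 10}


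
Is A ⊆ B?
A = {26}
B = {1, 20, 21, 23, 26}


A ⊆ B means every element of A is in B.
All elements of A are in B.
So A ⊆ B.

Yes, A ⊆ B


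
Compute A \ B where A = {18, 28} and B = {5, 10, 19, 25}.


A \ B = elements in A but not in B
A = {18, 28}
B = {5, 10, 19, 25}
Remove from A any elements in B
A \ B = {18, 28}

A \ B = {18, 28}


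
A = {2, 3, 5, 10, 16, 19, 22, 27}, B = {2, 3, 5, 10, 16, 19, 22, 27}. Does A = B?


Two sets are equal iff they have exactly the same elements.
A = {2, 3, 5, 10, 16, 19, 22, 27}
B = {2, 3, 5, 10, 16, 19, 22, 27}
Same elements → A = B

Yes, A = B


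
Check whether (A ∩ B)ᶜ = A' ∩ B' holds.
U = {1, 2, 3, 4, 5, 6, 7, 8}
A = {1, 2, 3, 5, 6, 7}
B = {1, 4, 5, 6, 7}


LHS: A ∩ B = {1, 5, 6, 7}
(A ∩ B)' = U \ (A ∩ B) = {2, 3, 4, 8}
A' = {4, 8}, B' = {2, 3, 8}
Claimed RHS: A' ∩ B' = {8}
Identity is INVALID: LHS = {2, 3, 4, 8} but the RHS claimed here equals {8}. The correct form is (A ∩ B)' = A' ∪ B'.

Identity is invalid: (A ∩ B)' = {2, 3, 4, 8} but A' ∩ B' = {8}. The correct De Morgan law is (A ∩ B)' = A' ∪ B'.


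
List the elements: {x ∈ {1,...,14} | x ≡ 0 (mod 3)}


Checking each candidate:
Condition: x in {1,...,14} with x ≡ 0 (mod 3)
Result = {3, 6, 9, 12}

{3, 6, 9, 12}


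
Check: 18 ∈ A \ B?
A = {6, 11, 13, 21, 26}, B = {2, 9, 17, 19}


A = {6, 11, 13, 21, 26}, B = {2, 9, 17, 19}
A \ B = elements in A but not in B
A \ B = {6, 11, 13, 21, 26}
Checking if 18 ∈ A \ B
18 is not in A \ B → False

18 ∉ A \ B


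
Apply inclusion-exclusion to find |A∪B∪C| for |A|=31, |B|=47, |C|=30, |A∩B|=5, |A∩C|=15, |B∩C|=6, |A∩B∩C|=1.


|A∪B∪C| = |A|+|B|+|C| - |A∩B|-|A∩C|-|B∩C| + |A∩B∩C|
= 31+47+30 - 5-15-6 + 1
= 108 - 26 + 1
= 83

|A ∪ B ∪ C| = 83


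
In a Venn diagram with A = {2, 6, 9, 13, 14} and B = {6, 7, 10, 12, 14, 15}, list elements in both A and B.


A = {2, 6, 9, 13, 14}
B = {6, 7, 10, 12, 14, 15}
Region: in both A and B
Elements: {6, 14}

Elements in both A and B: {6, 14}


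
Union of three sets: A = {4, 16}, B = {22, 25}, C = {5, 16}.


A ∪ B = {4, 16, 22, 25}
(A ∪ B) ∪ C = {4, 5, 16, 22, 25}

A ∪ B ∪ C = {4, 5, 16, 22, 25}


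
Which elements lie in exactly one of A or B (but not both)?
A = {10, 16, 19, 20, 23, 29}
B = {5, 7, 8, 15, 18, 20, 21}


A △ B = (A \ B) ∪ (B \ A) = elements in exactly one of A or B
A \ B = {10, 16, 19, 23, 29}
B \ A = {5, 7, 8, 15, 18, 21}
A △ B = {5, 7, 8, 10, 15, 16, 18, 19, 21, 23, 29}

A △ B = {5, 7, 8, 10, 15, 16, 18, 19, 21, 23, 29}


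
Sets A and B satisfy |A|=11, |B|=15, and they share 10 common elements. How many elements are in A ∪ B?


|A ∪ B| = |A| + |B| - |A ∩ B|
= 11 + 15 - 10
= 16

|A ∪ B| = 16


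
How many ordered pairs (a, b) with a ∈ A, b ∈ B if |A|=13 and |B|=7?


|A × B| = |A| × |B|
= 13 × 7
= 91

|A × B| = 91


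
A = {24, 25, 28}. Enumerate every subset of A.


|A| = 3, so |P(A)| = 2^3 = 8
Enumerate subsets by cardinality (0 to 3):
∅, {24}, {25}, {28}, {24, 25}, {24, 28}, {25, 28}, {24, 25, 28}

P(A) has 8 subsets: ∅, {24}, {25}, {28}, {24, 25}, {24, 28}, {25, 28}, {24, 25, 28}


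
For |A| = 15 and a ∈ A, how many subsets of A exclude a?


Subsets of A avoiding a are subsets of A \ {a}, which has 14 elements.
Count = 2^(n-1) = 2^14
= 16384

Number of subsets avoiding a = 16384


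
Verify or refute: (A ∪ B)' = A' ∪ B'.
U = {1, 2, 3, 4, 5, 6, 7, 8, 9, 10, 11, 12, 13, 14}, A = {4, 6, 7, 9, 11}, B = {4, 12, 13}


LHS: A ∪ B = {4, 6, 7, 9, 11, 12, 13}
(A ∪ B)' = U \ (A ∪ B) = {1, 2, 3, 5, 8, 10, 14}
A' = {1, 2, 3, 5, 8, 10, 12, 13, 14}, B' = {1, 2, 3, 5, 6, 7, 8, 9, 10, 11, 14}
Claimed RHS: A' ∪ B' = {1, 2, 3, 5, 6, 7, 8, 9, 10, 11, 12, 13, 14}
Identity is INVALID: LHS = {1, 2, 3, 5, 8, 10, 14} but the RHS claimed here equals {1, 2, 3, 5, 6, 7, 8, 9, 10, 11, 12, 13, 14}. The correct form is (A ∪ B)' = A' ∩ B'.

Identity is invalid: (A ∪ B)' = {1, 2, 3, 5, 8, 10, 14} but A' ∪ B' = {1, 2, 3, 5, 6, 7, 8, 9, 10, 11, 12, 13, 14}. The correct De Morgan law is (A ∪ B)' = A' ∩ B'.
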